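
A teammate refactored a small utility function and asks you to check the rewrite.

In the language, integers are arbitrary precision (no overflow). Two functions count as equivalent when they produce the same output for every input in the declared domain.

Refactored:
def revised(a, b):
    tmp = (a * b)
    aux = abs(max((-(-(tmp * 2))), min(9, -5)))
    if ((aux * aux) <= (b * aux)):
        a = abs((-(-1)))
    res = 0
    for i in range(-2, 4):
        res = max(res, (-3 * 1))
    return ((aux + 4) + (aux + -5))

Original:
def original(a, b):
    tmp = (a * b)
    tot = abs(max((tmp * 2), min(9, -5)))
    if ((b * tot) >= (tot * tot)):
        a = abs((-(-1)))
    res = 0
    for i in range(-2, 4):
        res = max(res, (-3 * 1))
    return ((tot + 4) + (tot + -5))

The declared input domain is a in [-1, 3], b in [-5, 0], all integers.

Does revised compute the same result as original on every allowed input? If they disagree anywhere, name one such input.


Reading the diff, among the changes: comparison usage differs, and local variable names differ.
As a probe, take a=3, b=-2: original runs tmp becomes -6; next tot becomes 5; next ((b * tot) >= (tot * tot)) evaluates to false; next res becomes 0; next at i=-2:; next res becomes 0; next at i=-1:; next res becomes 0; next at i=0:; next res becomes 0; next at i=1:; next res becomes 0; next at i=2:; next res becomes 0; next at i=3:; next res becomes 0; next final value 9; revised runs tmp becomes -6; next aux becomes 5; next ((aux * aux) <= (b * aux)) evaluates to false; next res becomes 0; next at i=-2:; next res becomes 0; next at i=-1:; next res becomes 0; next at i=0:; next res becomes 0; next at i=1:; next res becomes 0; next at i=2:; next res becomes 0; next at i=3:; next res becomes 0; next final value 9; both end at 9.
Every one of the 30 inputs gives matching results.
verdict: equivalent


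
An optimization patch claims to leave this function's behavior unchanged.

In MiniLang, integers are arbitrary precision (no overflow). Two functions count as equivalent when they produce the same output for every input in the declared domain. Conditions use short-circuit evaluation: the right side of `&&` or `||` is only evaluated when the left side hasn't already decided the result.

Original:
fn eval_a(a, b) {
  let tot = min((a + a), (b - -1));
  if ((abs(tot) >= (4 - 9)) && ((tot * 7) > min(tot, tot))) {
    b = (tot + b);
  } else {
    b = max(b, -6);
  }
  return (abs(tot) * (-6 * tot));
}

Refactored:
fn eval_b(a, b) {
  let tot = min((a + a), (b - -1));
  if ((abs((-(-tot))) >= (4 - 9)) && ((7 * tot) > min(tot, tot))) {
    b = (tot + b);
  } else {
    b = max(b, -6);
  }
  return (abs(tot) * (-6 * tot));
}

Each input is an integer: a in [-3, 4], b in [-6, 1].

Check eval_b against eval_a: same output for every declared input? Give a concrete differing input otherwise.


Although same computation, different form, 64/64 inputs agree.
verdict: equivalent


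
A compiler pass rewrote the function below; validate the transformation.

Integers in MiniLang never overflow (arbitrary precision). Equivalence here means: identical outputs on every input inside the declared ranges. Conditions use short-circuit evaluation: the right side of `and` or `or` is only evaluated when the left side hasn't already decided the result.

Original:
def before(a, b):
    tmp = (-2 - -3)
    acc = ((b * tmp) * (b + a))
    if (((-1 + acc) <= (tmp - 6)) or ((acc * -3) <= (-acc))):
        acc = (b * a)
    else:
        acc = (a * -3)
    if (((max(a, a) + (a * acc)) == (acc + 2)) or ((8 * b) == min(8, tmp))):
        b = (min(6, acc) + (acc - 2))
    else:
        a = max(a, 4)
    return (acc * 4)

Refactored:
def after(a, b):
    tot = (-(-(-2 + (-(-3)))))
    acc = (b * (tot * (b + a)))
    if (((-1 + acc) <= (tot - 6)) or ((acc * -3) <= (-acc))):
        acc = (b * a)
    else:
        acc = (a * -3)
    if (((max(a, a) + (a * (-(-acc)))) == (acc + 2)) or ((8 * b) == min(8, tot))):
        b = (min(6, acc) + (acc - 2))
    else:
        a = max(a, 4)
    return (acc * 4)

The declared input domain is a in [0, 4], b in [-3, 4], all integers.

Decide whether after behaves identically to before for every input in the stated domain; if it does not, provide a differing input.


The two versions differ — the changes include local variable names differ, and arithmetic usage differs.
Tracing a=3, b=-3: before: tmp = 1; acc = 0; (((-1 + acc) <= (tmp - 6)) or ((acc * -3) <= (-acc))) -> true; acc = -9; (((max(a, a) + (a * acc)) == (acc + 2)) or ((8 * b) == min(8, tmp))) -> false; a = 4; return -36 | after: tot = 1; acc = 0; (((-1 + acc) <= (tot - 6)) or ((acc * -3) <= (-acc))) -> true; acc = -9; (((max(a, a) + (a * (-(-acc)))) == (acc + 2)) or ((8 * b) == min(8, tot))) -> false; a = 4; return -36 — matching result -36.
Across all 40 domain points the two functions coincide.
verdict: equivalent


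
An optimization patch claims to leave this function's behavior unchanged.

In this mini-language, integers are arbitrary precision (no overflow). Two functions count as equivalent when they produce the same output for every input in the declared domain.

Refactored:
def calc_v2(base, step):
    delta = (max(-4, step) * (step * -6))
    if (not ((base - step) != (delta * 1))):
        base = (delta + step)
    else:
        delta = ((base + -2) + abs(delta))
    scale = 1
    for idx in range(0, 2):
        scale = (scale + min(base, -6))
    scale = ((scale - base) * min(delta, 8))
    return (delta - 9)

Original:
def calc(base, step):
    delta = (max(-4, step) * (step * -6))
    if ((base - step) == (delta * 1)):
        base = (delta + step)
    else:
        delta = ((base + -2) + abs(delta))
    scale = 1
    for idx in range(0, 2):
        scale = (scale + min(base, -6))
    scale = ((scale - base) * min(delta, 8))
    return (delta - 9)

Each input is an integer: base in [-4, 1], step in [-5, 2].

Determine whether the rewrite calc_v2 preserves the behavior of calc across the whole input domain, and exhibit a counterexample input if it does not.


Equivalent — the differences include comparison usage differs, plus boolean connective usage differs, yet no declared input distinguishes the two.
One worked example (base=1, step=-3) — calc: delta := -54 | ((base - step) == (delta * 1)): false | delta := 53 | scale := 1 | iter idx=0: | scale := -5 | iter idx=1: | scale := -11 | scale := -96 | result 44; calc_v2: delta := -54 | (not ((base - step) != (delta * 1))): false | delta := 53 | scale := 1 | iter idx=0: | scale := -5 | iter idx=1: | scale := -11 | scale := -96 | result 44; agreement on 44.
Checked all 48 inputs in the declared domain: the outputs agree on every one.
verdict: equivalent


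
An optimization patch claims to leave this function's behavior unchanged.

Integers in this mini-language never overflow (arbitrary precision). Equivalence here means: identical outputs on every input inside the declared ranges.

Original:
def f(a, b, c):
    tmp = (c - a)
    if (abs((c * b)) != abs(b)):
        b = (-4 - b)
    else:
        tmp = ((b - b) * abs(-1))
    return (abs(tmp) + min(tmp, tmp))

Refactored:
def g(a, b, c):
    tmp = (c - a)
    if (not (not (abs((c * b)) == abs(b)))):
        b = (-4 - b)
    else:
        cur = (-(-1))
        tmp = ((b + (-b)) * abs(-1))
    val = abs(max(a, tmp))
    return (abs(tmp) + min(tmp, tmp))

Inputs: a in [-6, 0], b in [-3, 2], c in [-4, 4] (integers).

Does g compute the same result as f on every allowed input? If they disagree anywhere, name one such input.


These are not equivalent — on a=-6, b=-3, c=-4 the outputs split (4 vs 0).
f: tmp becomes 2; next (abs((c * b)) != abs(b)) evaluates to true; next b becomes -1; next final value 4
g: tmp becomes 2; next (not (not (abs((c * b)) == abs(b)))) evaluates to false; next cur becomes 1; next tmp becomes 0; next val becomes 0; next final value 0
verdict: not equivalent; witness: a=-6, b=-3, c=-4


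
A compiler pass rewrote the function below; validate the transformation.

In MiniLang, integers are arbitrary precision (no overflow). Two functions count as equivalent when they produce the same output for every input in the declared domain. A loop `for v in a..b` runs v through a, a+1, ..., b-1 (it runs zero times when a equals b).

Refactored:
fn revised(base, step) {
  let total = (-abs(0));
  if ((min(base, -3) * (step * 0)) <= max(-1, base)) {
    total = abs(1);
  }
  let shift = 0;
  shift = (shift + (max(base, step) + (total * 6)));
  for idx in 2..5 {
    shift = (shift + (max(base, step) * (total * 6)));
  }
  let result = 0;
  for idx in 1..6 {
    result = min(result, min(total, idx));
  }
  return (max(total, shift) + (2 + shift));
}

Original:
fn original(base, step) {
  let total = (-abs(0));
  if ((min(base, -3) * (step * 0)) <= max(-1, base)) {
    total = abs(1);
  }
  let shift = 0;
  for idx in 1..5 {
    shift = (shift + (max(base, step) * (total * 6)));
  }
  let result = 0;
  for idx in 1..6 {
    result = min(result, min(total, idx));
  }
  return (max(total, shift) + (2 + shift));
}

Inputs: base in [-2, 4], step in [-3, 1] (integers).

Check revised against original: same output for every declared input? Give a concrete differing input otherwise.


Try base=-2, step=-3.
original: total := 0 | ((min(base, -3) * (step * 0)) <= max(-1, base)): false | shift := 0 | iter idx=1: | shift := 0 | iter idx=2: | shift := 0 | iter idx=3: | shift := 0 | iter idx=4: | shift := 0 | result := 0 | iter idx=1: | result := 0 | iter idx=2: | result := 0 | iter idx=3: | result := 0 | iter idx=4: | result := 0 | iter idx=5: | result := 0 | result 2
revised: total := 0 | ((min(base, -3) * (step * 0)) <= max(-1, base)): false | shift := 0 | shift := -2 | iter idx=2: | shift := -2 | iter idx=3: | shift := -2 | iter idx=4: | shift := -2 | result := 0 | iter idx=1: | result := 0 | iter idx=2: | result := 0 | iter idx=3: | result := 0 | iter idx=4: | result := 0 | iter idx=5: | result := 0 | result 0
2 and 0 differ, so these are not the same function on this domain.
verdict: not equivalent; witness: base=-2, step=-3


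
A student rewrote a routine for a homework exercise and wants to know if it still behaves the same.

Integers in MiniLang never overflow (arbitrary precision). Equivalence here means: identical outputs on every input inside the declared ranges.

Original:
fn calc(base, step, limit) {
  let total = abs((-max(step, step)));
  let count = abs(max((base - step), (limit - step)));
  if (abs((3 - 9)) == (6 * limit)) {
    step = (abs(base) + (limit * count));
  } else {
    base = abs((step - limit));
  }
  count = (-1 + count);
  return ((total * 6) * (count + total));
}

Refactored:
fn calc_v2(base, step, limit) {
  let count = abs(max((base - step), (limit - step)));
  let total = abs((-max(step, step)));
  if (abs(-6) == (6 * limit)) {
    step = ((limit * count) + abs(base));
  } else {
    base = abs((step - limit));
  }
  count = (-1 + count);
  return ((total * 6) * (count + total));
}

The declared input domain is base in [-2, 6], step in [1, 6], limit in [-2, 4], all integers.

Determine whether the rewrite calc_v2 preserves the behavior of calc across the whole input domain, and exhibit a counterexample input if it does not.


Although constant usage differs; also arithmetic usage differs, 378/378 inputs agree.
verdict: equivalent


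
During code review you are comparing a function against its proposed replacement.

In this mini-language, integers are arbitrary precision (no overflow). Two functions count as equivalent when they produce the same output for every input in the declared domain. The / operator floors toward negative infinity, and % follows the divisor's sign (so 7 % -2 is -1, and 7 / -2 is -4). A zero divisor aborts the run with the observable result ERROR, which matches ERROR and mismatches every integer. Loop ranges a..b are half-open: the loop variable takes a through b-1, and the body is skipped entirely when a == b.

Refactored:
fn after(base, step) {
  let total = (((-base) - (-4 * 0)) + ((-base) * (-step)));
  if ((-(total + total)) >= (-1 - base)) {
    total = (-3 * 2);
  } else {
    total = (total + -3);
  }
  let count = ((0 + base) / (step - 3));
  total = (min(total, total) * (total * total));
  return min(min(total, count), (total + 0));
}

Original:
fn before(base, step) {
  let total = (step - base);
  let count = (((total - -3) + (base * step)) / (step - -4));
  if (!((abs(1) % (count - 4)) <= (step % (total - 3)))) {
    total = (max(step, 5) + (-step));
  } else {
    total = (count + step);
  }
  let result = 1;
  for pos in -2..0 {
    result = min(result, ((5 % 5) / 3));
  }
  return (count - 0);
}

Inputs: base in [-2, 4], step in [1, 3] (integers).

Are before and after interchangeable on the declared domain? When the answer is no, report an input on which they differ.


base=-2, step=1 yields ERROR from before but -27 from after.
verdict: not equivalent; witness: base=-2, step=1


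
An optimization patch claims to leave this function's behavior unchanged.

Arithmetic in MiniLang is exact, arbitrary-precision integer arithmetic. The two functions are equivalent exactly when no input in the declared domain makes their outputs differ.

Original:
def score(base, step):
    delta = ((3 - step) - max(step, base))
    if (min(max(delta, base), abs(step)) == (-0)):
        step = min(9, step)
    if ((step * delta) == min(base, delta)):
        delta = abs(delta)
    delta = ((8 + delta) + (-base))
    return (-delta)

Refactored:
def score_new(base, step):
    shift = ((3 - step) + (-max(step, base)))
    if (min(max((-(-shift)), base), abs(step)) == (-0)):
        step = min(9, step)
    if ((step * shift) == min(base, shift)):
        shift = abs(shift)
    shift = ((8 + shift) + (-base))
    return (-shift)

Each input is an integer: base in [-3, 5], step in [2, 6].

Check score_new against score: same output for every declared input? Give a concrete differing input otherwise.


The two versions differ — the changes include local variable names differ, and arithmetic usage differs.
Spot check at base=0, step=6 — score: delta becomes -9; next (min(max(delta, base), abs(step)) == (-0)) evaluates to true; next step becomes 6; next ((step * delta) == min(base, delta)) evaluates to false; next delta becomes -1; next final value 1. score_new: shift becomes -9; next (min(max((-(-shift)), base), abs(step)) == (-0)) evaluates to true; next step becomes 6; next ((step * shift) == min(base, shift)) evaluates to false; next shift becomes -1; next final value 1. Both give 1.
Checked all 45 inputs in the declared domain: the outputs agree on every one.
verdict: equivalent


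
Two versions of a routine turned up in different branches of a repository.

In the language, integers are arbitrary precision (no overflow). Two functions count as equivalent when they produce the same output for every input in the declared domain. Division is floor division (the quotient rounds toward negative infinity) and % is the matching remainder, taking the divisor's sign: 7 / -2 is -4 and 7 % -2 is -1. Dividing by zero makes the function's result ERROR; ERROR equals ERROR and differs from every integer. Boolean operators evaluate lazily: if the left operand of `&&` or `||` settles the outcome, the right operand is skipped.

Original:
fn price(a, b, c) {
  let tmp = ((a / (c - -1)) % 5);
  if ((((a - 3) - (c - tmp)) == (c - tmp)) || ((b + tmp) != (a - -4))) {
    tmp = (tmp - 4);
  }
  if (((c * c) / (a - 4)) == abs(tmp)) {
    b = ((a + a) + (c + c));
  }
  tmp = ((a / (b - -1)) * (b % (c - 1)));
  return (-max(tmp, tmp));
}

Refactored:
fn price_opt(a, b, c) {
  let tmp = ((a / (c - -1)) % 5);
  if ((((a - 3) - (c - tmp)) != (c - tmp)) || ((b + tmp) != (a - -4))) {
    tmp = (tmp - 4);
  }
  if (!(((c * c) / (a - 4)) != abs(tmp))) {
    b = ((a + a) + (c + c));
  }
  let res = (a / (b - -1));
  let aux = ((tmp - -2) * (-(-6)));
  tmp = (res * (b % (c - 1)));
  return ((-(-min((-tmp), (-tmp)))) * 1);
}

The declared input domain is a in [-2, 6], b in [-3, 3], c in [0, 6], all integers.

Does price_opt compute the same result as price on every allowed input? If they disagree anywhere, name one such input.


Evaluate both at a=-1, b=-1, c=0.
price: tmp := 4 | ((((a - 3) - (c - tmp)) == (c - tmp)) || ((b + tmp) != (a - -4))): false | (((c * c) / (a - 4)) == abs(tmp)): false | divide-by-zero, output ERROR
price_opt: tmp := 4 | ((((a - 3) - (c - tmp)) != (c - tmp)) || ((b + tmp) != (a - -4))): true | tmp := 0 | (!(((c * c) / (a - 4)) != abs(tmp))): true | b := -2 | res := 1 | aux := 12 | tmp := 0 | result 0
ERROR and 0 differ, so these are not the same function on this domain.
verdict: not equivalent; witness: a=-1, b=-1, c=0


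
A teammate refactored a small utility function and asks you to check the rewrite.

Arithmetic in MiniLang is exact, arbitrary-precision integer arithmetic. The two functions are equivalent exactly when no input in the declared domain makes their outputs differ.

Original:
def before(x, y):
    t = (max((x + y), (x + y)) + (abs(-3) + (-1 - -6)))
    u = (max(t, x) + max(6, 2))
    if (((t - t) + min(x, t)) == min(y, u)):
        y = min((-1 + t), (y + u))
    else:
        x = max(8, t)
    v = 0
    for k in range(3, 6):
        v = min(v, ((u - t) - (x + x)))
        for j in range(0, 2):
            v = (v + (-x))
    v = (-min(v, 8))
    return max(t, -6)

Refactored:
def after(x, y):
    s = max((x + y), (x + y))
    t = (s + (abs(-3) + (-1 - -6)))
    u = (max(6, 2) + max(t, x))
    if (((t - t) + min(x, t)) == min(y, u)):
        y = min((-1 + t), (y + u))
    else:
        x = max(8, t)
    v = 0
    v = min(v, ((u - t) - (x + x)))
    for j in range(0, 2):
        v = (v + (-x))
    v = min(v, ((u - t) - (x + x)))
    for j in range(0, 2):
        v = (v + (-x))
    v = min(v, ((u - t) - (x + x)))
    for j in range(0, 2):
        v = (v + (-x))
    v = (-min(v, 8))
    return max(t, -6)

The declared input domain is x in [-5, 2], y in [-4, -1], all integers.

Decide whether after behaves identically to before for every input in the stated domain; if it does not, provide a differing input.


Differences: statement counts differ, and local variable names differ, and loop structure differs, and min/max/abs usage differs, and arithmetic usage differs — yet all 32 inputs agree.
verdict: equivalent


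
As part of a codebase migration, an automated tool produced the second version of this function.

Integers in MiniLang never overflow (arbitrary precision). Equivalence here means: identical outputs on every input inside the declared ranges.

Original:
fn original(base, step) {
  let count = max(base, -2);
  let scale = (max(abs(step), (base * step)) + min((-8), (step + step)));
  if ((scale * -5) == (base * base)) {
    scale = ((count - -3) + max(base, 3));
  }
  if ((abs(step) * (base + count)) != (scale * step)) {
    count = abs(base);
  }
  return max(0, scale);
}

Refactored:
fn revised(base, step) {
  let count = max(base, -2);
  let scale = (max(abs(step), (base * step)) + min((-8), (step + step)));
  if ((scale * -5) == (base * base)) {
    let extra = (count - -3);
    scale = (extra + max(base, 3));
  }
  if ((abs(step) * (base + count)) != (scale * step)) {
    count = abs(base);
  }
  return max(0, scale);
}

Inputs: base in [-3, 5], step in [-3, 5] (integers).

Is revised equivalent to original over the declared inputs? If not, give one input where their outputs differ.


Side by side, the visible changes include: local variable names differ; and statement counts differ.
Tracing base=0, step=2: original: count=0, then scale=-6, then ((scale * -5) == (base * base)) is false, then ((abs(step) * (base + count)) != (scale * step)) is true, then count=0, then returns 0 | revised: count=0, then scale=-6, then ((scale * -5) == (base * base)) is false, then ((abs(step) * (base + count)) != (scale * step)) is true, then count=0, then returns 0 — matching result 0.
An exhaustive pass over the 81 declared inputs shows identical outputs.
verdict: equivalent


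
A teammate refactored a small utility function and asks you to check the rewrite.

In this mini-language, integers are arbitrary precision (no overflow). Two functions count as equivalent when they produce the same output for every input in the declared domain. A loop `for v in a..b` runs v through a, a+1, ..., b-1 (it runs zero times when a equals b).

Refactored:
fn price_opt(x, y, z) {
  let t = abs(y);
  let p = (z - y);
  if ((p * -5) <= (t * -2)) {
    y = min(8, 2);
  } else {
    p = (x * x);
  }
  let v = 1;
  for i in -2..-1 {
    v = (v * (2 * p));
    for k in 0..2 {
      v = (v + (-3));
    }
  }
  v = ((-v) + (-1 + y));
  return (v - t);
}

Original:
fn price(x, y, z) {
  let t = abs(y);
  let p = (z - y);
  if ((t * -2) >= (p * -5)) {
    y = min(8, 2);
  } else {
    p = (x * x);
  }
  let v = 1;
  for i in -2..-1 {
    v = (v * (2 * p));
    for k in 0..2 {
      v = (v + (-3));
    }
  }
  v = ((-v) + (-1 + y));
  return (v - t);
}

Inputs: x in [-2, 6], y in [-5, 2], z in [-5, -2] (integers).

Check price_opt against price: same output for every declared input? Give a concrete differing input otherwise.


This is a faithful refactor — comparison usage differs, but the computed results match everywhere.
One worked example (x=1, y=-1, z=-5) — price: t = 1; p = -4; ((t * -2) >= (p * -5)) -> false; p = 1; v = 1; [i=-2]; v = 2; [k=0]; v = -1; [k=1]; v = -4; v = 2; return 1; price_opt: t = 1; p = -4; ((p * -5) <= (t * -2)) -> false; p = 1; v = 1; [i=-2]; v = 2; [k=0]; v = -1; [k=1]; v = -4; v = 2; return 1; agreement on 1.
Every one of the 288 inputs gives matching results.
verdict: equivalent


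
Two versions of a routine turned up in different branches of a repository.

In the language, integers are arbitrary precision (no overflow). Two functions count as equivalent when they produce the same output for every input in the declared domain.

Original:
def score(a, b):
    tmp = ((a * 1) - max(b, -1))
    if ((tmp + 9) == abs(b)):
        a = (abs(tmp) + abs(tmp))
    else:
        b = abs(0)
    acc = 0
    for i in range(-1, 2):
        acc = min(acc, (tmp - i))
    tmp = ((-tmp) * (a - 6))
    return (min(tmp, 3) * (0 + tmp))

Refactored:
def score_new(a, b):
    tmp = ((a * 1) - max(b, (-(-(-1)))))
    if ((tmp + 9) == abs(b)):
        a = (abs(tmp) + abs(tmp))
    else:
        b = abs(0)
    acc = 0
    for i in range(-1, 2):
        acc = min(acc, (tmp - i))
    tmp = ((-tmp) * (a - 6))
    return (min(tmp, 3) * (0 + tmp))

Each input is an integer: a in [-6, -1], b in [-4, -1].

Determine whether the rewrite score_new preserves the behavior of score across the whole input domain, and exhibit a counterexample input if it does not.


Side by side, the visible changes include: same computation, different form.
Spot check at a=-3, b=-2 — score: tmp := -2 | ((tmp + 9) == abs(b)): false | b := 0 | acc := 0 | iter i=-1: | acc := -1 | iter i=0: | acc := -2 | iter i=1: | acc := -3 | tmp := -18 | result 324. score_new: tmp := -2 | ((tmp + 9) == abs(b)): false | b := 0 | acc := 0 | iter i=-1: | acc := -1 | iter i=0: | acc := -2 | iter i=1: | acc := -3 | tmp := -18 | result 324. Both give 324.
Across all 24 domain points the two functions coincide.
verdict: equivalent


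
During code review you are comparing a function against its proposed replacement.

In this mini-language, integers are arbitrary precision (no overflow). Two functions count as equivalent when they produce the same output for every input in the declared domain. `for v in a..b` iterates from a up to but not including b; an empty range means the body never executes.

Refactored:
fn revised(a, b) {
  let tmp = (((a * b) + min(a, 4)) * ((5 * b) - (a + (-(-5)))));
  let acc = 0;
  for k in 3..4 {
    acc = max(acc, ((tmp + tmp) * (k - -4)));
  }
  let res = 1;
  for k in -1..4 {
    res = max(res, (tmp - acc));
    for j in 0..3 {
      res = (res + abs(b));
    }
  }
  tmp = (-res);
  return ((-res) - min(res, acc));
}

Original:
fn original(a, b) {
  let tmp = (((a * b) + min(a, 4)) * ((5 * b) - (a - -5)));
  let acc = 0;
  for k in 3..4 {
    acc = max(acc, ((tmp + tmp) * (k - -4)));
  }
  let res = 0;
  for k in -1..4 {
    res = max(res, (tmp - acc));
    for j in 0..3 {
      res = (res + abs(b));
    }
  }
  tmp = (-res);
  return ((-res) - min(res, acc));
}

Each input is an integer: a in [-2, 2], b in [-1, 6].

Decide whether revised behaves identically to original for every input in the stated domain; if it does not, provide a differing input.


The rewrite breaks on a=-2, b=-1, where the results are -15 and -16.
original: tmp := 0 | acc := 0 | iter k=3: | acc := 0 | res := 0 | iter k=-1: | res := 0 | iter j=0: | res := 1 | iter j=1: | res := 2 | iter j=2: | res := 3 | iter k=0: | res := 3 | iter j=0: | res := 4 | iter j=1: | res := 5 | iter j=2: | res := 6 | iter k=1: | res := 6 | iter j=0: | res := 7 | iter j=1: | res := 8 | iter j=2: | res := 9 | iter k=2: | res := 9 | iter j=0: | res := 10 | iter j=1: | res := 11 | iter j=2: | res := 12 | iter k=3: | res := 12 | iter j=0: | res := 13 | iter j=1: | res := 14 | iter j=2: | res := 15 | tmp := -15 | result -15
revised: tmp := 0 | acc := 0 | iter k=3: | acc := 0 | res := 1 | iter k=-1: | res := 1 | iter j=0: | res := 2 | iter j=1: | res := 3 | iter j=2: | res := 4 | iter k=0: | res := 4 | iter j=0: | res := 5 | iter j=1: | res := 6 | iter j=2: | res := 7 | iter k=1: | res := 7 | iter j=0: | res := 8 | iter j=1: | res := 9 | iter j=2: | res := 10 | iter k=2: | res := 10 | iter j=0: | res := 11 | iter j=1: | res := 12 | iter j=2: | res := 13 | iter k=3: | res := 13 | iter j=0: | res := 14 | iter j=1: | res := 15 | iter j=2: | res := 16 | tmp := -16 | result -16
verdict: not equivalent; witness: a=-2, b=-1


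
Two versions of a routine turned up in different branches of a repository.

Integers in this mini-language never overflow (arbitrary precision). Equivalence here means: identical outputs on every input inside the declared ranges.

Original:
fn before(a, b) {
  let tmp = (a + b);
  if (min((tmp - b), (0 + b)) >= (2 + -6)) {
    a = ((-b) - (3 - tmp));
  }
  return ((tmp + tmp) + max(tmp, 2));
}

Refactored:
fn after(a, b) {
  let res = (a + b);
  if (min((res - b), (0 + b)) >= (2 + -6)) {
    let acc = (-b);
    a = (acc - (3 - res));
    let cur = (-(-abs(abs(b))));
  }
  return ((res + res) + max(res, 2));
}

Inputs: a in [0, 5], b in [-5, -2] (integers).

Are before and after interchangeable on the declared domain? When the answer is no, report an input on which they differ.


Side by side, the visible changes include: min/max/abs usage differs; and local variable names differ; and statement counts differ.
Spot check at a=0, b=-2 — before: tmp := -2 | (min((tmp - b), (0 + b)) >= (2 + -6)): true | a := -3 | result -2. after: res := -2 | (min((res - b), (0 + b)) >= (2 + -6)): true | acc := 2 | a := -3 | cur := 2 | result -2. Both give -2.
Sweeping the whole domain (24 inputs) finds no disagreement.
verdict: equivalent


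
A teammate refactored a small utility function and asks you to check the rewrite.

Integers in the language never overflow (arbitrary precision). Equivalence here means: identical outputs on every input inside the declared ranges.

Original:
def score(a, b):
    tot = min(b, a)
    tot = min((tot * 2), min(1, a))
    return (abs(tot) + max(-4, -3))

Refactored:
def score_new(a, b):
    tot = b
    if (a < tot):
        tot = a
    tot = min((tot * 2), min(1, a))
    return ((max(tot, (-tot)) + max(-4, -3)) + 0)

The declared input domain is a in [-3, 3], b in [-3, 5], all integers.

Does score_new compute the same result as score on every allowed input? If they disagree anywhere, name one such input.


Side by side, the visible changes include: constant usage differs; also arithmetic usage differs; also min/max/abs usage differs; also statement counts differ; also branching structure differs; also comparison usage differs.
As a probe, take a=-2, b=-2: score runs tot := -2 | tot := -4 | result 1; score_new runs tot := -2 | (a < tot): false | tot := -4 | result 1; both end at 1.
An exhaustive pass over the 63 declared inputs shows identical outputs.
verdict: equivalent


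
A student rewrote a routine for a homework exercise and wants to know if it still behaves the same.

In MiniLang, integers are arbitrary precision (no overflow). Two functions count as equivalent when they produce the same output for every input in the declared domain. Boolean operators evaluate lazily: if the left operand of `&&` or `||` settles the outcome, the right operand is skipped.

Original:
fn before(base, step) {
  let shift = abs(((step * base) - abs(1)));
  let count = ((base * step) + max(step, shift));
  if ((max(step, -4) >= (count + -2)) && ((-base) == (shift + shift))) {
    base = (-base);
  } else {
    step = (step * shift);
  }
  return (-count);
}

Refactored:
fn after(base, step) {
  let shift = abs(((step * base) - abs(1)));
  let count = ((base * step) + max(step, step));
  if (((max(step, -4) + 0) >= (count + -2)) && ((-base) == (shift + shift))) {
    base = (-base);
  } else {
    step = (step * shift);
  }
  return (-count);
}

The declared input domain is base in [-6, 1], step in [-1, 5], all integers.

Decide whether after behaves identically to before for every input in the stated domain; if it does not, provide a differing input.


The rewrite breaks on base=-6, step=-1, where the results are -11 and -5.
before: shift := 5 | count := 11 | ((max(step, -4) >= (count + -2)) && ((-base) == (shift + shift))): false | step := -5 | result -11
after: shift := 5 | count := 5 | (((max(step, -4) + 0) >= (count + -2)) && ((-base) == (shift + shift))): false | step := -5 | result -5
verdict: not equivalent; witness: base=-6, step=-1


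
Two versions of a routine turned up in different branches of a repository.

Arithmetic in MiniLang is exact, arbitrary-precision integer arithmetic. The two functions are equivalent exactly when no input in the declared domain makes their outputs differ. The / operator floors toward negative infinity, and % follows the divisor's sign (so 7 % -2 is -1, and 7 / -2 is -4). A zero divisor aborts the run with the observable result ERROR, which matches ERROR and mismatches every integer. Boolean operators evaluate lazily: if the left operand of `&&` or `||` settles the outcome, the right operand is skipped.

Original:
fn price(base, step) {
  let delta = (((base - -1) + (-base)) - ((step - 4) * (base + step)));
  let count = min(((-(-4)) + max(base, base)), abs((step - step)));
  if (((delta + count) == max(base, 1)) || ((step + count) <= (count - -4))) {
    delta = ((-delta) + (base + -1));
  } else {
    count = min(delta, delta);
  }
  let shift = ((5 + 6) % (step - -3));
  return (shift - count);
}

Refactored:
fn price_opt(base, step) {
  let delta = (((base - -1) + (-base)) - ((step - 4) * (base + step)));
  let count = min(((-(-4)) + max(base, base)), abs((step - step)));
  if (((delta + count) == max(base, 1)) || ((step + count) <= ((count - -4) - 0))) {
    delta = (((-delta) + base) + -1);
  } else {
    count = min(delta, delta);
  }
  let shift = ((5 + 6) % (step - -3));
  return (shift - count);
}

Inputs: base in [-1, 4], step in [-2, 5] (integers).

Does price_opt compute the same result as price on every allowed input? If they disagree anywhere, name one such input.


Reading the diff, among the changes: constant usage differs; arithmetic usage differs.
Tracing base=4, step=0: price: delta = 17; count = 0; (((delta + count) == max(base, 1)) || ((step + count) <= (count - -4))) -> true; delta = -14; shift = 2; return 2 | price_opt: delta = 17; count = 0; (((delta + count) == max(base, 1)) || ((step + count) <= ((count - -4) - 0))) -> true; delta = -14; shift = 2; return 2 — matching result 2.
Checked all 48 inputs in the declared domain: the outputs agree on every one.
verdict: equivalent


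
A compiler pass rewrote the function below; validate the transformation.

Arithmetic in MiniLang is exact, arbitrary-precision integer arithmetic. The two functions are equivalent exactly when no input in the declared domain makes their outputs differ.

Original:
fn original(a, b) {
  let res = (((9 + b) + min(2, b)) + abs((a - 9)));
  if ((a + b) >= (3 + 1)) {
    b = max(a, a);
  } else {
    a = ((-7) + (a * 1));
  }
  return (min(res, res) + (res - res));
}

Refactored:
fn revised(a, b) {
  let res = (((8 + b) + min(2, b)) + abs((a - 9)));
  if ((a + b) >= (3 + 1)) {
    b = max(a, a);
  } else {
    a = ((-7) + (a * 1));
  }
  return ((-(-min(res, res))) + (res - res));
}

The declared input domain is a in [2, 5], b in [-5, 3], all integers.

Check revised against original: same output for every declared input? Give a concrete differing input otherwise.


Not equivalent: a=2, b=-5 separates them (6 vs 5).
original: res=6, then ((a + b) >= (3 + 1)) is false, then a=-5, then returns 6
revised: res=5, then ((a + b) >= (3 + 1)) is false, then a=-5, then returns 5
verdict: not equivalent; witness: a=2, b=-5


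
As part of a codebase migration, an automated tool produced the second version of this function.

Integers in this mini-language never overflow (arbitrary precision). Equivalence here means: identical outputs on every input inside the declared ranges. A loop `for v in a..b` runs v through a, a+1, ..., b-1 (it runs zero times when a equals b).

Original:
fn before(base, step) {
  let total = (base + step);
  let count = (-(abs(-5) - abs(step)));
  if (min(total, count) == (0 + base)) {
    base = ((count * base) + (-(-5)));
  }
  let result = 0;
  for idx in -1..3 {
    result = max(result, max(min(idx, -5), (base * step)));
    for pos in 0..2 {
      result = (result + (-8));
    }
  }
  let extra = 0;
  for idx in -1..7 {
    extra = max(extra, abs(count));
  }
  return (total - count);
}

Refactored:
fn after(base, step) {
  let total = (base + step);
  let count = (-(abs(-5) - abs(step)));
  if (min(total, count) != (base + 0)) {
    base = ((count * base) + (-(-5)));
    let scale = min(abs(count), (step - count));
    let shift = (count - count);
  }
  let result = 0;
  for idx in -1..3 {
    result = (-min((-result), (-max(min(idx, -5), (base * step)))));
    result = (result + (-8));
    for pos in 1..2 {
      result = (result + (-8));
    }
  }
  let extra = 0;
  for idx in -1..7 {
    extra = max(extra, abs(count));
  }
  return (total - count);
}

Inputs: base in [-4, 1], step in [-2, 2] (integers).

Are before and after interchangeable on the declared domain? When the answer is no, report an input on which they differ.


The suspicious-looking change has no observable effect anywhere in the declared ranges; all 30 inputs agree.
verdict: equivalent


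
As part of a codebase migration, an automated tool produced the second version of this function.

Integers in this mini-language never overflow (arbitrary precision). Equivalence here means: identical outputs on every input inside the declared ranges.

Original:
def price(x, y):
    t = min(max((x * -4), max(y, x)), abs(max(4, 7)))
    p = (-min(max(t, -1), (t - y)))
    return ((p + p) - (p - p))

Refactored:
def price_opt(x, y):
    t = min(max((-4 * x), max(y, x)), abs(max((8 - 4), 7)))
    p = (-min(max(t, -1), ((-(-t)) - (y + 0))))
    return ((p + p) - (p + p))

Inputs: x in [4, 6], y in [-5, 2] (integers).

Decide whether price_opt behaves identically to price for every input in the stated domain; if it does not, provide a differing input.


Not equivalent: x=4, y=-5 separates them (-8 vs 0).
price: t := 4 | p := -4 | result -8
price_opt: t := 4 | p := -4 | result 0
verdict: not equivalent; witness: x=4, y=-5


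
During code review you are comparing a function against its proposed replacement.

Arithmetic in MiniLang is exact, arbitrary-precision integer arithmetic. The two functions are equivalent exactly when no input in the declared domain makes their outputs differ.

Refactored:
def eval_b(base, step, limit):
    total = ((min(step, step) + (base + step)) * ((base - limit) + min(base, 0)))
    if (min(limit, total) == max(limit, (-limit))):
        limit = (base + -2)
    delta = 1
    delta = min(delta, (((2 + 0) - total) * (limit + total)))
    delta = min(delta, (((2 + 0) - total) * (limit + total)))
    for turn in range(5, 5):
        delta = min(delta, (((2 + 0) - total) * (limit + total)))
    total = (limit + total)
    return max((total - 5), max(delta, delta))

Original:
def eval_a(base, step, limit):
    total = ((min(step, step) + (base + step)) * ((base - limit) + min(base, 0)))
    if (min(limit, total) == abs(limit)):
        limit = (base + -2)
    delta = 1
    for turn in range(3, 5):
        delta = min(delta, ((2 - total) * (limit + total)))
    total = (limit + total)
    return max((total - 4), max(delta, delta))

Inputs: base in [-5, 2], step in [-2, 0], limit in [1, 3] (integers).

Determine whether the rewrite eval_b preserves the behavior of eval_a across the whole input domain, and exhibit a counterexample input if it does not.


At base=-5, step=-2, limit=1: eval_a gives 88, eval_b gives 87.
verdict: not equivalent; witness: base=-5, step=-2, limit=1


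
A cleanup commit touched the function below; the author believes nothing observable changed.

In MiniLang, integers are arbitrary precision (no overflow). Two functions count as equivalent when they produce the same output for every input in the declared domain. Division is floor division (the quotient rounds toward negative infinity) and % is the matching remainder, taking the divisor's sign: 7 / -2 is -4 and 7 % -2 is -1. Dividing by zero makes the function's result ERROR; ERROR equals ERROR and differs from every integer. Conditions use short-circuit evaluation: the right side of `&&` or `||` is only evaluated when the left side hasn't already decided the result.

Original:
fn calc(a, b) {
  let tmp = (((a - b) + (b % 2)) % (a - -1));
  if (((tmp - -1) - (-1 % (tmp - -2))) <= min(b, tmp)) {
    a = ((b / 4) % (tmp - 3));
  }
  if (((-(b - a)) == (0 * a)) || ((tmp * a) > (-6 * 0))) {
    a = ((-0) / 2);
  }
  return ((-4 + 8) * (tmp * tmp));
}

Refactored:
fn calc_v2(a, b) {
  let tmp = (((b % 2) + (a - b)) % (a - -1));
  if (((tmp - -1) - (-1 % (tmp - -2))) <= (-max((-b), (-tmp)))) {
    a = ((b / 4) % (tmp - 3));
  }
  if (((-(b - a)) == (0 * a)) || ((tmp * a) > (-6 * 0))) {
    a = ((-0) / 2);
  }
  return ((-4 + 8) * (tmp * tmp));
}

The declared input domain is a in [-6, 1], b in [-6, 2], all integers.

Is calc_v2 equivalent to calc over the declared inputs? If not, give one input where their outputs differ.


Comparing the listings, the differences include: min/max/abs usage differs.
One worked example (a=-3, b=-3) — calc: tmp := -1 | (((tmp - -1) - (-1 % (tmp - -2))) <= min(b, tmp)): false | (((-(b - a)) == (0 * a)) || ((tmp * a) > (-6 * 0))): true | a := 0 | result 4; calc_v2: tmp := -1 | (((tmp - -1) - (-1 % (tmp - -2))) <= (-max((-b), (-tmp)))): false | (((-(b - a)) == (0 * a)) || ((tmp * a) > (-6 * 0))): true | a := 0 | result 4; agreement on 4.
Every one of the 72 inputs gives matching results.
verdict: equivalent


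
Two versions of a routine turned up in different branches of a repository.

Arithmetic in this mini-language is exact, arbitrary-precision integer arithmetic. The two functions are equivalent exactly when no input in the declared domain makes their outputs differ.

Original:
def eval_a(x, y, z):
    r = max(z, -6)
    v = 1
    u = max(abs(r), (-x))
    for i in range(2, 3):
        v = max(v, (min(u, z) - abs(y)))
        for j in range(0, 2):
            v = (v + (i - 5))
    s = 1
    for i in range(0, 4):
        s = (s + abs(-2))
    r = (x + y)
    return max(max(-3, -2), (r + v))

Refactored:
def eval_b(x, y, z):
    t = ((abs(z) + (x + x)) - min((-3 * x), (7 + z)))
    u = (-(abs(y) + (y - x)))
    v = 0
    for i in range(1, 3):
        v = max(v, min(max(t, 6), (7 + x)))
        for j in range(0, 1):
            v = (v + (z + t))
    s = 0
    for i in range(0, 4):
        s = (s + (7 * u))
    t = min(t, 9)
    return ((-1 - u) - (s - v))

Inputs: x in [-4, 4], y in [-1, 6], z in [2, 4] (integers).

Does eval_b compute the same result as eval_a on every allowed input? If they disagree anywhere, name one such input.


Consider the input x=-4, y=-1, z=2.
eval_a: r = 2; v = 1; u = 4; [i=2]; v = 1; [j=0]; v = -2; [j=1]; v = -5; s = 1; [i=0]; s = 3; [i=1]; s = 5; [i=2]; s = 7; [i=3]; s = 9; r = -5; return -2
eval_b: t = -15; u = -4; v = 0; [i=1]; v = 3; [j=0]; v = -10; [i=2]; v = 3; [j=0]; v = -10; s = 0; [i=0]; s = -28; [i=1]; s = -56; [i=2]; s = -84; [i=3]; s = -112; t = -15; return 105
-2 and 105 differ, so these are not the same function on this domain.
verdict: not equivalent; witness: x=-4, y=-1, z=2
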